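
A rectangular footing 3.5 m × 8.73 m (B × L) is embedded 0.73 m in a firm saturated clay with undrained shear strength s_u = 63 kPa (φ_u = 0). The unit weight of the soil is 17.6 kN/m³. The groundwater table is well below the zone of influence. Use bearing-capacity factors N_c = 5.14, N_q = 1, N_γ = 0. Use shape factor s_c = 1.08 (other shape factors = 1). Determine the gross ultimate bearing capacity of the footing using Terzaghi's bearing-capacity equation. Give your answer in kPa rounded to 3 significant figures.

q_ult ≈ 363 kPa

Effective surcharge at the founding depth q = γ·D_f = 17.6 × 0.73 = 12.848 kPa.
q_ult = c·N_c·s_c + q·N_q
     = 63 × 5.14 × 1.08 + 12.848 × 1
     = 349.73 + 12.848 = 362.57 kPa.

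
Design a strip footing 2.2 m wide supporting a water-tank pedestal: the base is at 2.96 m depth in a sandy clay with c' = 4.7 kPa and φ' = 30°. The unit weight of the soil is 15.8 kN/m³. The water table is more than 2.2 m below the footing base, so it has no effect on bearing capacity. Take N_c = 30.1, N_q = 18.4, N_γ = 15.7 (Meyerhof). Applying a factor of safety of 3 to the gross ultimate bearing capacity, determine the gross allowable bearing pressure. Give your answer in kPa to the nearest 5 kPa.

q_all ≈ 425 kPa

Effective surcharge at the founding depth q = γ·D_f = 15.8 × 2.96 = 46.768 kPa.
q_ult = c·N_c + q·N_q + 0.5·γ·B·N_γ
     = 4.7 × 30.1 + 46.768 × 18.4 + 0.5 × 15.8 × 2.2 × 15.7
     = 141.47 + 860.53 + 272.87 = 1274.9 kPa.
q_all = q_ult / FS = 1274.9 / 3 = 424.96 kPa.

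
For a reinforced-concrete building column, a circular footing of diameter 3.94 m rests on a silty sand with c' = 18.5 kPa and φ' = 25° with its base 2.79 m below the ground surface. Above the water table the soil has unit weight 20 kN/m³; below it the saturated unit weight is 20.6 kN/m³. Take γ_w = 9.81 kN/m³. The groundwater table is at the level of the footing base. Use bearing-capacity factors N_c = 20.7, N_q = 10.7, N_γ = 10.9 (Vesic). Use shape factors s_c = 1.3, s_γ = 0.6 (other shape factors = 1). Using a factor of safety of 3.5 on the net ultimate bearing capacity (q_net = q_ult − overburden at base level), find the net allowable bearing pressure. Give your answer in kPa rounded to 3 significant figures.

q_all(net) ≈ 337 kPa

q = γ·D_f = 20 × 2.79 = 55.8 kPa.
For the ½γBN_γ term take γ' = 20.6 − 9.81 = 10.79 kN/m³ (soil below base is submerged).
c·N_c·s_c = 18.5 × 20.7 × 1.3 = 497.83 kPa
q·N_q = 55.8 × 10.7 = 597.06 kPa
0.5·γ·B·N_γ·s_γ = 0.5 × 10.79 × 3.94 × 10.9 × 0.6 = 139.02 kPa
q_ult = 497.83 + 597.06 + 139.02 = 1233.9 kPa.
q_net = 1233.9 − 55.8 = 1178.1 kPa.
q_all(net) = 1178.1 / 3.5 = 336.6 kPa.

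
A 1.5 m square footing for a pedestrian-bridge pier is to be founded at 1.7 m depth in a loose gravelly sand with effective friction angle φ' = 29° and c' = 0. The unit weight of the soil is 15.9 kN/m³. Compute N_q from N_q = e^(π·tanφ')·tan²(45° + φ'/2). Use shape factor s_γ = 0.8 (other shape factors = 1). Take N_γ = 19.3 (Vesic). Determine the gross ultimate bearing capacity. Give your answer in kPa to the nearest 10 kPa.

q_ult ≈ 630 kPa

tan29° = 0.5543, so N_q = e^(π×0.5543)·tan²(59.5°) = 5.705 × 2.882 = 16.44.
Overburden at base level: q = 15.9 × 1.7 = 27.03 kPa.
Surcharge term q·N_q = 27.03 × 16.443 = 444.46 kPa; self-weight term 0.5·γ·B·N_γ·s_γ = 0.5 × 15.9 × 1.5 × 19.3 × 0.8 = 184.12 kPa.
q_ult = 444.46 + 184.12 = 628.58 kPa.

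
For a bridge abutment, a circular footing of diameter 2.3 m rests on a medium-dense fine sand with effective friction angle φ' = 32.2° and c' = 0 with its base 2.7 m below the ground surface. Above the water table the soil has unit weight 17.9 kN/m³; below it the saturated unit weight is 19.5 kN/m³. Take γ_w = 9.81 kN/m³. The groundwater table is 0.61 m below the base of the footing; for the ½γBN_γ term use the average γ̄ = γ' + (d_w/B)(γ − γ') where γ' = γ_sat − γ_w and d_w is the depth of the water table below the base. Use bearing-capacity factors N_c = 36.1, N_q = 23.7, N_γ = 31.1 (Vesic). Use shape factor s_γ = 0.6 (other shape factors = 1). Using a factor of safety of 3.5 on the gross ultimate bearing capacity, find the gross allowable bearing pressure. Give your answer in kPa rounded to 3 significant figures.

q_all ≈ 400 kPa

Overburden at base level: q = 17.9 × 2.7 = 48.33 kPa.
The water table is 0.61 m below the base (< B = 2.3 m), so the ½γBN_γ term uses γ̄ = γ' + (d_w/B)(γ − γ') = 9.69 + (0.61/2.3)(17.9 − 9.69) = 11.867 kN/m³.
Surcharge term q·N_q = 48.33 × 23.7 = 1145.4 kPa; self-weight term 0.5·γ·B·N_γ·s_γ = 0.5 × 11.867 × 2.3 × 31.1 × 0.6 = 254.66 kPa.
q_ult = 1145.4 + 254.66 = 1400.1 kPa.
q_all = 1400.1 / 3.5 = 400.02 kPa.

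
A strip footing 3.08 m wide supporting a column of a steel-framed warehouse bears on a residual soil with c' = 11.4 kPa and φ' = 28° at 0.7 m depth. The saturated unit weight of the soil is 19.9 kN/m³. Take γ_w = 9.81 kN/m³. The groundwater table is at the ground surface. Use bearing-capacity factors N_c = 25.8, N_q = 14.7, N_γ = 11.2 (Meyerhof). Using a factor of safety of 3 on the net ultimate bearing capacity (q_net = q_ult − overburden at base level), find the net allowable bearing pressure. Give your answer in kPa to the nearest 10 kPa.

q_all(net) ≈ 190 kPa

Water table at ground surface, so effective unit weight γ' = 19.9 − 9.81 = 10.09 kN/m³ is used throughout; overburden q = 10.09 × 0.7 = 7.063 kPa; the same γ' applies in the ½γBN_γ term.
Cohesion term c·N_c = 11.4 × 25.8 = 294.12 kPa; surcharge term q·N_q = 7.063 × 14.7 = 103.83 kPa; self-weight term 0.5·γ·B·N_γ = 0.5 × 10.09 × 3.08 × 11.2 = 174.03 kPa.
q_ult = 294.12 + 103.83 + 174.03 = 571.98 kPa.
q_net = 571.98 − 7.063 = 564.92 kPa.
q_all(net) = 564.92 / 3 = 188.31 kPa.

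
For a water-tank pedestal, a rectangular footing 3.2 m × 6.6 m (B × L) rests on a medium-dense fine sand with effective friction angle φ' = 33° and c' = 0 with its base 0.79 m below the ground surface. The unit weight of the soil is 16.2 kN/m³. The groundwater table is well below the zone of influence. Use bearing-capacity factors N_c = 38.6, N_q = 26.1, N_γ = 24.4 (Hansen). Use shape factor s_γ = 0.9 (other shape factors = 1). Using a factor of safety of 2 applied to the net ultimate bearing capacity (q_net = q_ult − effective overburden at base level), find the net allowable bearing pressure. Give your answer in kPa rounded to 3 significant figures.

q_all(net) ≈ 445 kPa

q = γ·D_f = 16.2 × 0.79 = 12.798 kPa.
q·N_q = 12.798 × 26.1 = 334.03 kPa
0.5·γ·B·N_γ·s_γ = 0.5 × 16.2 × 3.2 × 24.4 × 0.9 = 569.2 kPa
q_ult = 334.03 + 569.2 = 903.23 kPa.
Net ultimate: q_net = 903.23 − 12.798 = 890.43 kPa.
q_all(net) = 890.43 / 2 = 445.22 kPa.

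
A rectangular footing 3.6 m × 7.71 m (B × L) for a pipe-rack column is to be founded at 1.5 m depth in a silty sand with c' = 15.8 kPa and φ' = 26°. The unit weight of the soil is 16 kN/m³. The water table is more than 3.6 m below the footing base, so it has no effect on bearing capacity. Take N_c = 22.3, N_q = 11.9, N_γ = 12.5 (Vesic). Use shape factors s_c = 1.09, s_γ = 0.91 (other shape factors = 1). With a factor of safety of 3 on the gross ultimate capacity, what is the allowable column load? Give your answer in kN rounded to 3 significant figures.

q = γ·D_f = 16 × 1.5 = 24 kPa.
c·N_c·s_c = 15.8 × 22.3 × 1.09 = 384.05 kPa
q·N_q = 24 × 11.9 = 285.6 kPa
0.5·γ·B·N_γ·s_γ = 0.5 × 16 × 3.6 × 12.5 × 0.91 = 327.6 kPa
q_ult = 384.05 + 285.6 + 327.6 = 997.25 kPa.
Gross allowable pressure q_all = 997.25 / 3 = 332.42 kPa.
Footing area = 27.756 m², so allowable column load = 332.42 × 27.756 = 9226.6 kN.

P_all ≈ 9230 kN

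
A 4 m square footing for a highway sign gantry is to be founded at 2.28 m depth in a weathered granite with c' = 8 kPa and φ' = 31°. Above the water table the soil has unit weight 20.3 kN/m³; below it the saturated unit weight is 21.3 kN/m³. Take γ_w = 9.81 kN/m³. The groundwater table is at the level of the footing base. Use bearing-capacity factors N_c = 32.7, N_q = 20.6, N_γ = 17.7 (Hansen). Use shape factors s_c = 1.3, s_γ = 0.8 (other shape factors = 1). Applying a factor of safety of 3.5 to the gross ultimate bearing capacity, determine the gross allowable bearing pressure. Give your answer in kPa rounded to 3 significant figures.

q = γ·D_f = 20.3 × 2.28 = 46.284 kPa.
For the ½γBN_γ term take γ' = 21.3 − 9.81 = 11.49 kN/m³ (soil below base is submerged).
c·N_c·s_c = 8 × 32.7 × 1.3 = 340.08 kPa
q·N_q = 46.284 × 20.6 = 953.45 kPa
0.5·γ·B·N_γ·s_γ = 0.5 × 11.49 × 4 × 17.7 × 0.8 = 325.4 kPa
q_ult = 340.08 + 953.45 + 325.4 = 1618.9 kPa.
q_all = q_ult / FS = 1618.9 / 3.5 = 462.55 kPa.

q_all ≈ 463 kPa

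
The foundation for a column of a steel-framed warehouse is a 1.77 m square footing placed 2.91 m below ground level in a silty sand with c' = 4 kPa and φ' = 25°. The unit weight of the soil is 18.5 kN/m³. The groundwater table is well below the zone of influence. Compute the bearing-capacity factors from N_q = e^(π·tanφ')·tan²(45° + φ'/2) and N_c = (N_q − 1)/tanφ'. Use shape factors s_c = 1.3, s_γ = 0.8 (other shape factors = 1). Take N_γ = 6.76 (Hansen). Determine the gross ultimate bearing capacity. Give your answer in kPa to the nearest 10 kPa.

q_ult ≈ 770 kPa

tan25° = 0.4663, so N_q = e^(π×0.4663)·tan²(57.5°) = 4.327 × 2.464 = 10.66.
N_c = (10.66 − 1)/tan25° = 20.72.
q = γ·D_f = 18.5 × 2.91 = 53.835 kPa.
c·N_c·s_c = 4 × 20.721 × 1.3 = 107.75 kPa
q·N_q = 53.835 × 10.662 = 574 kPa
0.5·γ·B·N_γ·s_γ = 0.5 × 18.5 × 1.77 × 6.76 × 0.8 = 88.542 kPa
q_ult = 107.75 + 574 + 88.542 = 770.29 kPa.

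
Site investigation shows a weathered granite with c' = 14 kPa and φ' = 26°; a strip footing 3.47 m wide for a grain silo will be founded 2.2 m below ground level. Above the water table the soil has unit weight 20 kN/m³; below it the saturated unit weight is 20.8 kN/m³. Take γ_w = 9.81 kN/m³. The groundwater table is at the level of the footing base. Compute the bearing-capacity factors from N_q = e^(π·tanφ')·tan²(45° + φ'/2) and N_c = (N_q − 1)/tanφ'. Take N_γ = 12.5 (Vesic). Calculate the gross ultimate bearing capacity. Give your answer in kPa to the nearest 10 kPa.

tan26° = 0.4877, so N_q = e^(π×0.4877)·tan²(58°) = 4.629 × 2.561 = 11.85.
N_c = (11.85 − 1)/tan26° = 22.25.
q = γ·D_f = 20 × 2.2 = 44 kPa.
For the ½γBN_γ term take γ' = 20.8 − 9.81 = 10.99 kN/m³ (soil below base is submerged).
c·N_c = 14 × 22.254 = 311.56 kPa
q·N_q = 44 × 11.854 = 521.58 kPa
0.5·γ·B·N_γ = 0.5 × 10.99 × 3.47 × 12.5 = 238.35 kPa
q_ult = 311.56 + 521.58 + 238.35 = 1071.5 kPa.

q_ult ≈ 1070 kPa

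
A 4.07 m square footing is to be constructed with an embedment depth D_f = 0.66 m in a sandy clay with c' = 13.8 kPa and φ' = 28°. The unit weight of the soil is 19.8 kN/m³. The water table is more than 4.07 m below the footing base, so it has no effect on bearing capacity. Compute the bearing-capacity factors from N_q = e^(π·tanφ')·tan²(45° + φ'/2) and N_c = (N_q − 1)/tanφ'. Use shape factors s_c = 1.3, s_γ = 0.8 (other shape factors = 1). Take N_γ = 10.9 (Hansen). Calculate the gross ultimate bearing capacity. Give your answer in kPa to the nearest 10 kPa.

q_ult ≈ 1010 kPa

tan28° = 0.5317, so N_q = e^(π×0.5317)·tan²(59°) = 5.314 × 2.77 = 14.72.
N_c = (14.72 − 1)/tan28° = 25.8.
Effective surcharge at the founding depth q = γ·D_f = 19.8 × 0.66 = 13.068 kPa.
q_ult = c·N_c·s_c + q·N_q + 0.5·γ·B·N_γ·s_γ
     = 13.8 × 25.803 × 1.3 + 13.068 × 14.72 + 0.5 × 19.8 × 4.07 × 10.9 × 0.8
     = 462.91 + 192.36 + 351.35 = 1006.6 kPa.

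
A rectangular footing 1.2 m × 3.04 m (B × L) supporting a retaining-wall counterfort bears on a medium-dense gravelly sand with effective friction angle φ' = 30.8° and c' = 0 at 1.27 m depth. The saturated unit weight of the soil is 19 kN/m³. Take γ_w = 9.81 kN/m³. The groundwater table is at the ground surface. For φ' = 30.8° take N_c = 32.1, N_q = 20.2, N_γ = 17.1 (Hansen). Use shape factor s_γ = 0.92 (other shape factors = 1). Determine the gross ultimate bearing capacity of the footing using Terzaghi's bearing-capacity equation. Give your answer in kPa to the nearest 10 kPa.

q_ult ≈ 320 kPa

Water table at ground surface, so effective unit weight γ' = 19 − 9.81 = 9.19 kN/m³ is used throughout; overburden q = 9.19 × 1.27 = 11.671 kPa; the same γ' applies in the ½γBN_γ term.
Surcharge term q·N_q = 11.671 × 20.2 = 235.76 kPa; self-weight term 0.5·γ·B·N_γ·s_γ = 0.5 × 9.19 × 1.2 × 17.1 × 0.92 = 86.746 kPa.
q_ult = 235.76 + 86.746 = 322.51 kPa.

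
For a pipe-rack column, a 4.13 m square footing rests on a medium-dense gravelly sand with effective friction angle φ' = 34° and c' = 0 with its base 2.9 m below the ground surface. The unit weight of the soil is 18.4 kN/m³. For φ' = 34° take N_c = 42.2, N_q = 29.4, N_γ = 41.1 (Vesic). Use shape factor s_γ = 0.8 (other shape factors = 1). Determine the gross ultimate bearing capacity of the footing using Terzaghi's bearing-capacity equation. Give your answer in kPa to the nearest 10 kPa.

q = γ·D_f = 18.4 × 2.9 = 53.36 kPa.
q·N_q = 53.36 × 29.4 = 1568.8 kPa
0.5·γ·B·N_γ·s_γ = 0.5 × 18.4 × 4.13 × 41.1 × 0.8 = 1249.3 kPa
q_ult = 1568.8 + 1249.3 = 2818.1 kPa.

q_ult ≈ 2820 kPa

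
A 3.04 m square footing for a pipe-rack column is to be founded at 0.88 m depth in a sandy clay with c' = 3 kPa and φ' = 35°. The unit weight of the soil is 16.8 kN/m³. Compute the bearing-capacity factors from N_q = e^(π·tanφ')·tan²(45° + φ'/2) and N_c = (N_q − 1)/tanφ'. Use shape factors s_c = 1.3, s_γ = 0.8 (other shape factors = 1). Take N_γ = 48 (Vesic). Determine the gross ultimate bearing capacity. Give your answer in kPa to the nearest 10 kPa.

q_ult ≈ 1650 kPa

tan35° = 0.7002, so N_q = e^(π×0.7002)·tan²(62.5°) = 9.023 × 3.69 = 33.3.
N_c = (33.3 − 1)/tan35° = 46.12.
Effective surcharge at the founding depth q = γ·D_f = 16.8 × 0.88 = 14.784 kPa.
q_ult = c·N_c·s_c + q·N_q + 0.5·γ·B·N_γ·s_γ
     = 3 × 46.124 × 1.3 + 14.784 × 33.296 + 0.5 × 16.8 × 3.04 × 48 × 0.8
     = 179.88 + 492.25 + 980.58 = 1652.7 kPa.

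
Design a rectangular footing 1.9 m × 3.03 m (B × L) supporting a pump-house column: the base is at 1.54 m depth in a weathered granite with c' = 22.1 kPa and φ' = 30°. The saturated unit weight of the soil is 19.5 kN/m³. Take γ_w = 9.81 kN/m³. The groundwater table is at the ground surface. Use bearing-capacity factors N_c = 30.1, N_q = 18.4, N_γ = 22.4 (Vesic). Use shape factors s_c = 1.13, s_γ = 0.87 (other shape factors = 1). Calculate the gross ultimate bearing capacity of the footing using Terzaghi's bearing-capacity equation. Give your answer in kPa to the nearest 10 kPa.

q_ult ≈ 1210 kPa

γ' = 19.5 − 9.81 = 9.69 kN/m³ (submerged throughout). q = 9.69 × 1.54 = 14.923 kPa; the same γ' applies in the ½γBN_γ term.
c·N_c·s_c = 22.1 × 30.1 × 1.13 = 751.69 kPa
q·N_q = 14.923 × 18.4 = 274.58 kPa
0.5·γ·B·N_γ·s_γ = 0.5 × 9.69 × 1.9 × 22.4 × 0.87 = 179.4 kPa
q_ult = 751.69 + 274.58 + 179.4 = 1205.7 kPa.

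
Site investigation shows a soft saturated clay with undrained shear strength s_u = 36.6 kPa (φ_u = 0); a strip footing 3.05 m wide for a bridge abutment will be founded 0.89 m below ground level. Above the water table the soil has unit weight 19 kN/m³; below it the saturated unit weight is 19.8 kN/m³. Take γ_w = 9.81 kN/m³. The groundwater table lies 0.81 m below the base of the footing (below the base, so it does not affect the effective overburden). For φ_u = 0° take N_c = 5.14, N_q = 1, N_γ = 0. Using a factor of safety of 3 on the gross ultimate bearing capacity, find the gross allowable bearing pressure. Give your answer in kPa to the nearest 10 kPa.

q_all ≈ 70 kPa

q = γ·D_f = 19 × 0.89 = 16.91 kPa.
c·N_c = 36.6 × 5.14 = 188.12 kPa
q·N_q = 16.91 × 1 = 16.91 kPa
q_ult = 188.12 + 16.91 = 205.03 kPa.
q_all = 205.03 / 3 = 68.345 kPa.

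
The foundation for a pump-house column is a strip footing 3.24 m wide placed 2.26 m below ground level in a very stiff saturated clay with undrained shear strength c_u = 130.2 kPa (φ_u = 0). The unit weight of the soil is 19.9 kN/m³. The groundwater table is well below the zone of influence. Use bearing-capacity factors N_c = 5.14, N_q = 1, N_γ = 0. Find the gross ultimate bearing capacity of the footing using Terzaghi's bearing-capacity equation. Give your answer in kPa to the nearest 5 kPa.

q = γ·D_f = 19.9 × 2.26 = 44.974 kPa.
c·N_c = 130.2 × 5.14 = 669.23 kPa
q·N_q = 44.974 × 1 = 44.974 kPa
q_ult = 669.23 + 44.974 = 714.2 kPa.

q_ult ≈ 715 kPa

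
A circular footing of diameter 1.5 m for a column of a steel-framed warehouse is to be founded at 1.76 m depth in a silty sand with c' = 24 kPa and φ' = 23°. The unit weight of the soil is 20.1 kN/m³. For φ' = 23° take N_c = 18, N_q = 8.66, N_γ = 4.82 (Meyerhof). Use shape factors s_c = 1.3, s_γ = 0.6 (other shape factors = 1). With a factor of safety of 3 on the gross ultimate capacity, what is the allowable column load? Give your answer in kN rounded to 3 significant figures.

P_all ≈ 537 kN

q = γ·D_f = 20.1 × 1.76 = 35.376 kPa.
c·N_c·s_c = 24 × 18 × 1.3 = 561.6 kPa
q·N_q = 35.376 × 8.66 = 306.36 kPa
0.5·γ·B·N_γ·s_γ = 0.5 × 20.1 × 1.5 × 4.82 × 0.6 = 43.597 kPa
q_ult = 561.6 + 306.36 + 43.597 = 911.55 kPa.
Gross allowable pressure q_all = 911.55 / 3 = 303.85 kPa.
Footing area = 1.7671 m², so allowable column load = 303.85 × 1.7671 = 536.94 kN.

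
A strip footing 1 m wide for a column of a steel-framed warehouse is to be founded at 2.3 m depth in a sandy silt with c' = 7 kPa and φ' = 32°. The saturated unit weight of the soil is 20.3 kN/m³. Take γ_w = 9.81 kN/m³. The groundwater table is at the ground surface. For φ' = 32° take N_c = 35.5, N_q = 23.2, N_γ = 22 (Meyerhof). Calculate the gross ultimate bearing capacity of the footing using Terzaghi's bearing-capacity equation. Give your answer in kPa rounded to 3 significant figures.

q_ult ≈ 924 kPa

With the water table at the surface the whole profile is submerged: γ' = 20.3 − 9.81 = 10.49 kN/m³, so q = γ'·D_f = 24.127 kPa; the same γ' applies in the ½γBN_γ term.
q_ult = c·N_c + q·N_q + 0.5·γ·B·N_γ
     = 7 × 35.5 + 24.127 × 23.2 + 0.5 × 10.49 × 1 × 22
     = 248.5 + 559.75 + 115.39 = 923.64 kPa.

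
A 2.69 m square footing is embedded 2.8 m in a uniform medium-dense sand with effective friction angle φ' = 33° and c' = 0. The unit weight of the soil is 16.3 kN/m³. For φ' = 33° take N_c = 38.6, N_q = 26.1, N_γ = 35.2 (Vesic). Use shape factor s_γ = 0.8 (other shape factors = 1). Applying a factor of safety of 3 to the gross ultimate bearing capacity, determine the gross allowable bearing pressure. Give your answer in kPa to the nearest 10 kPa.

q_all ≈ 600 kPa

Effective surcharge at the founding depth q = γ·D_f = 16.3 × 2.8 = 45.64 kPa.
q_ult = q·N_q + 0.5·γ·B·N_γ·s_γ
     = 45.64 × 26.1 + 0.5 × 16.3 × 2.69 × 35.2 × 0.8
     = 1191.2 + 617.37 = 1808.6 kPa.
q_all = q_ult / FS = 1808.6 / 3 = 602.86 kPa.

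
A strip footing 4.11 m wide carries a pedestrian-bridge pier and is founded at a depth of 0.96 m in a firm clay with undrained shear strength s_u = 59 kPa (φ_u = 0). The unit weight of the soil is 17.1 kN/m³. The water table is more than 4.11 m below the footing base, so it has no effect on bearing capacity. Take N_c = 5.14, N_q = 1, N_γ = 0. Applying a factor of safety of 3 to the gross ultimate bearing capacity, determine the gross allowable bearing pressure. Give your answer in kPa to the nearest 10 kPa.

q_all ≈ 110 kPa

Effective surcharge at the founding depth q = γ·D_f = 17.1 × 0.96 = 16.416 kPa.
q_ult = c·N_c + q·N_q
     = 59 × 5.14 + 16.416 × 1
     = 303.26 + 16.416 = 319.68 kPa.
q_all = q_ult / FS = 319.68 / 3 = 106.56 kPa.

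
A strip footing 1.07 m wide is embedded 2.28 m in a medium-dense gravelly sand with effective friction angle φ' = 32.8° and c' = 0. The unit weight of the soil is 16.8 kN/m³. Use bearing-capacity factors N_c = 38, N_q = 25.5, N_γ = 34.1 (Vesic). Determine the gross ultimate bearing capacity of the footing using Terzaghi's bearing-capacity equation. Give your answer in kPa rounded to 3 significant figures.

Overburden at base level: q = 16.8 × 2.28 = 38.304 kPa.
Surcharge term q·N_q = 38.304 × 25.5 = 976.75 kPa; self-weight term 0.5·γ·B·N_γ = 0.5 × 16.8 × 1.07 × 34.1 = 306.49 kPa.
q_ult = 976.75 + 306.49 = 1283.2 kPa.

q_ult ≈ 1280 kPa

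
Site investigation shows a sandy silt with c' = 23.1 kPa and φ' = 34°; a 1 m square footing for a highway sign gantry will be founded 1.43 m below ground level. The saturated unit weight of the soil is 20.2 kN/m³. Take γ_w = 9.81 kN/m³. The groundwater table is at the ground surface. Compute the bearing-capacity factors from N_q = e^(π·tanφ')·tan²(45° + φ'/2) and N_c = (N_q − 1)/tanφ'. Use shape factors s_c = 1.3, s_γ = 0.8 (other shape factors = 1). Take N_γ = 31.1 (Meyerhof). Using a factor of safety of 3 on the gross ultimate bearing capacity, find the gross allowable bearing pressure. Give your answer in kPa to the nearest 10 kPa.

N_q = e^(π·tan34°)·tan²(62°) = 29.44; N_c = (N_q − 1)/tanφ' = 42.16.
With the water table at the surface the whole profile is submerged: γ' = 20.2 − 9.81 = 10.39 kN/m³, so q = γ'·D_f = 14.858 kPa; the same γ' applies in the ½γBN_γ term.
q_ult = c·N_c·s_c + q·N_q + 0.5·γ·B·N_γ·s_γ
     = 23.1 × 42.164 × 1.3 + 14.858 × 29.44 + 0.5 × 10.39 × 1 × 31.1 × 0.8
     = 1266.2 + 437.41 + 129.25 = 1832.8 kPa.
q_all = 1832.8 / 3 = 610.95 kPa.

q_all ≈ 610 kPa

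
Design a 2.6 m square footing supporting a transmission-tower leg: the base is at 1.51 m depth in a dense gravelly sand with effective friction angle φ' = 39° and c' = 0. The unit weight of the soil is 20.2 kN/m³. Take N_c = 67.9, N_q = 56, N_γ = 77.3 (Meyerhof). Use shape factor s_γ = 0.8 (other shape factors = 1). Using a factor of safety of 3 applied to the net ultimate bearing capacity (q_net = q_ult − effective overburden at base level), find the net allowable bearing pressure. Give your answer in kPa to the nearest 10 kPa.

q_all(net) ≈ 1100 kPa

q = γ·D_f = 20.2 × 1.51 = 30.502 kPa.
q·N_q = 30.502 × 56 = 1708.1 kPa
0.5·γ·B·N_γ·s_γ = 0.5 × 20.2 × 2.6 × 77.3 × 0.8 = 1623.9 kPa
q_ult = 1708.1 + 1623.9 = 3332 kPa.
Net ultimate: q_net = 3332 − 30.502 = 3301.5 kPa.
q_all(net) = 3301.5 / 3 = 1100.5 kPa.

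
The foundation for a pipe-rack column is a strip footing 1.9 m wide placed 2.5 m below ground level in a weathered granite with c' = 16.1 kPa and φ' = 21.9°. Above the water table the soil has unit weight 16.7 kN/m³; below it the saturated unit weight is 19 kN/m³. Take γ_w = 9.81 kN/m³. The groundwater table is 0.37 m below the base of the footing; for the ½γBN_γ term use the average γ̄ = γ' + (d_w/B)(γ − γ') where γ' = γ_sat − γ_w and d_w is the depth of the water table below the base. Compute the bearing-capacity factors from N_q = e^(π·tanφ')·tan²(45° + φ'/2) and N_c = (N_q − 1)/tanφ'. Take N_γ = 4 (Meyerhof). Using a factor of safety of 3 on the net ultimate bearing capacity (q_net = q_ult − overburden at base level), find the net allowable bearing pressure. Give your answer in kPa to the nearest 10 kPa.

N_q = e^(π·tan21.9°)·tan²(55.95°) = 7.74; N_c = (N_q − 1)/tanφ' = 16.77.
Effective surcharge at the founding depth q = γ·D_f = 16.7 × 2.5 = 41.75 kPa.
With d_w = 0.37 m < B, γ̄ = 9.19 + (0.37/1.9) × (16.7 − 9.19) = 10.652 kN/m³.
q_ult = c·N_c + q·N_q + 0.5·γ·B·N_γ
     = 16.1 × 16.772 + 41.75 × 7.7422 + 0.5 × 10.652 × 1.9 × 4
     = 270.03 + 323.24 + 40.479 = 633.74 kPa.
q_net = 633.74 − 41.75 = 591.99 kPa.
q_all(net) = 591.99 / 3 = 197.33 kPa.

q_all(net) ≈ 200 kPa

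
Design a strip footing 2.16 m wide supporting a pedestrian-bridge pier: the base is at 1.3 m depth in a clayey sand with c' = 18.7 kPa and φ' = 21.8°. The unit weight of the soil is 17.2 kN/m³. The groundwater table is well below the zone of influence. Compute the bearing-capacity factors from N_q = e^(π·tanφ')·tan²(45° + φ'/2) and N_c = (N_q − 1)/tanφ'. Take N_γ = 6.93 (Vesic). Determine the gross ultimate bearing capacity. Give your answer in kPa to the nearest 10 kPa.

tan21.8° = 0.4, so N_q = e^(π×0.4)·tan²(55.9°) = 3.513 × 2.182 = 7.66.
N_c = (7.66 − 1)/tan21.8° = 16.66.
Overburden at base level: q = 17.2 × 1.3 = 22.36 kPa.
Cohesion term c·N_c = 18.7 × 16.662 = 311.58 kPa; surcharge term q·N_q = 22.36 × 7.6642 = 171.37 kPa; self-weight term 0.5·γ·B·N_γ = 0.5 × 17.2 × 2.16 × 6.93 = 128.73 kPa.
q_ult = 311.58 + 171.37 + 128.73 = 611.68 kPa.

q_ult ≈ 610 kPa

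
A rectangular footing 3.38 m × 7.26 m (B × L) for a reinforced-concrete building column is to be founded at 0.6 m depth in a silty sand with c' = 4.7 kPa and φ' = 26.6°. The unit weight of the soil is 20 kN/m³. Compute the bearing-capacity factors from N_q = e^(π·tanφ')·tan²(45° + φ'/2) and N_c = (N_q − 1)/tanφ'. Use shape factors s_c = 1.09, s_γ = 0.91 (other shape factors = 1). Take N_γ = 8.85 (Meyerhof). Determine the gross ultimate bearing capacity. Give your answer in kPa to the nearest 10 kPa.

q_ult ≈ 540 kPa

tan26.6° = 0.5008, so N_q = e^(π×0.5008)·tan²(58.3°) = 4.822 × 2.622 = 12.64.
N_c = (12.64 − 1)/tan26.6° = 23.25.
Overburden at base level: q = 20 × 0.6 = 12 kPa.
Cohesion term c·N_c·s_c = 4.7 × 23.247 × 1.09 = 119.1 kPa; surcharge term q·N_q = 12 × 12.641 = 151.7 kPa; self-weight term 0.5·γ·B·N_γ·s_γ = 0.5 × 20 × 3.38 × 8.85 × 0.91 = 272.21 kPa.
q_ult = 119.1 + 151.7 + 272.21 = 543 kPa.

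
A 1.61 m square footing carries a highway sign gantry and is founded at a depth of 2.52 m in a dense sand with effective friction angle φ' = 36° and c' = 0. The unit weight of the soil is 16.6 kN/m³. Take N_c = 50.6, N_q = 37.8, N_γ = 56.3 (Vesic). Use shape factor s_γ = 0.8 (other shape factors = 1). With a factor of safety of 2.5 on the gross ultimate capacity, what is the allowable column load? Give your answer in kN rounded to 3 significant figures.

P_all ≈ 2260 kN

q = γ·D_f = 16.6 × 2.52 = 41.832 kPa.
q·N_q = 41.832 × 37.8 = 1581.2 kPa
0.5·γ·B·N_γ·s_γ = 0.5 × 16.6 × 1.61 × 56.3 × 0.8 = 601.87 kPa
q_ult = 1581.2 + 601.87 = 2183.1 kPa.
Gross allowable pressure q_all = 2183.1 / 2.5 = 873.25 kPa.
Footing area = 2.5921 m², so allowable column load = 873.25 × 2.5921 = 2263.5 kN.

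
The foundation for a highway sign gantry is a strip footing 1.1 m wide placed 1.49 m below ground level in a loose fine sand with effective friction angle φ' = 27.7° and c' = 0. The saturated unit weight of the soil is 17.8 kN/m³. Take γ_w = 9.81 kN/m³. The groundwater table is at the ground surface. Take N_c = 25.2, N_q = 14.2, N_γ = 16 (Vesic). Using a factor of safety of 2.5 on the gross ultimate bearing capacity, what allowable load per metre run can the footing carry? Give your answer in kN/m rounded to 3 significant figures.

With the water table at the surface the whole profile is submerged: γ' = 17.8 − 9.81 = 7.99 kN/m³, so q = γ'·D_f = 11.905 kPa; the same γ' applies in the ½γBN_γ term.
q_ult = q·N_q + 0.5·γ·B·N_γ
     = 11.905 × 14.2 + 0.5 × 7.99 × 1.1 × 16
     = 169.05 + 70.312 = 239.36 kPa.
Gross allowable pressure q_all = 239.36 / 2.5 = 95.746 kPa.
Allowable wall load = q_all × B = 95.746 × 1.1 = 105.32 kN per metre run.

≈ 105 kN/m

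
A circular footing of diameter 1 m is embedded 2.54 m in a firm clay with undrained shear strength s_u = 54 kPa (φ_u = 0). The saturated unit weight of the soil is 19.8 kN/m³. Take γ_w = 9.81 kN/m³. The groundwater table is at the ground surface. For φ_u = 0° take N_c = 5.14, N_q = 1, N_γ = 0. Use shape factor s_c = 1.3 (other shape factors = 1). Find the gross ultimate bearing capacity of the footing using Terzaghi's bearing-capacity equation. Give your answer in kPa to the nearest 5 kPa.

q_ult ≈ 385 kPa

γ' = 19.8 − 9.81 = 9.99 kN/m³ (submerged throughout). q = 9.99 × 2.54 = 25.375 kPa.
c·N_c·s_c = 54 × 5.14 × 1.3 = 360.83 kPa
q·N_q = 25.375 × 1 = 25.375 kPa
q_ult = 360.83 + 25.375 = 386.2 kPa.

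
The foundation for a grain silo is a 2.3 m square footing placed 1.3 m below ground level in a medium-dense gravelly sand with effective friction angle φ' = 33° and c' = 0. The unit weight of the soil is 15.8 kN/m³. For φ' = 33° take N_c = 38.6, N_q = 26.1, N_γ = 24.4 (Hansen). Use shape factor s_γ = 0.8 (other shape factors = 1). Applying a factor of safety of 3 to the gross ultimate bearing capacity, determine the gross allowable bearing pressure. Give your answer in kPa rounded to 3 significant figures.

q_all ≈ 297 kPa

q = γ·D_f = 15.8 × 1.3 = 20.54 kPa.
q·N_q = 20.54 × 26.1 = 536.09 kPa
0.5·γ·B·N_γ·s_γ = 0.5 × 15.8 × 2.3 × 24.4 × 0.8 = 354.68 kPa
q_ult = 536.09 + 354.68 = 890.77 kPa.
q_all = q_ult / FS = 890.77 / 3 = 296.92 kPa.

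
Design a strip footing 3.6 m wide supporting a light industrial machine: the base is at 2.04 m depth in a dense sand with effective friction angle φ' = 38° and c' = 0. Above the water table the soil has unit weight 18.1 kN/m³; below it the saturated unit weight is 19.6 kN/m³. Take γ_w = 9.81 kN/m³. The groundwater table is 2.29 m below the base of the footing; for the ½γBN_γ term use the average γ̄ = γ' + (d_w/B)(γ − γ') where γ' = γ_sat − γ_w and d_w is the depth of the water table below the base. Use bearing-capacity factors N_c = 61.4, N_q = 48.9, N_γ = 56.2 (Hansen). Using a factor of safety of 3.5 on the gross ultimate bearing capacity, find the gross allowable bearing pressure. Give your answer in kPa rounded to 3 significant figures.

Effective surcharge at the founding depth q = γ·D_f = 18.1 × 2.04 = 36.924 kPa.
With d_w = 2.29 m < B, γ̄ = 9.79 + (2.29/3.6) × (18.1 − 9.79) = 15.076 kN/m³.
q_ult = q·N_q + 0.5·γ·B·N_γ
     = 36.924 × 48.9 + 0.5 × 15.076 × 3.6 × 56.2
     = 1805.6 + 1525.1 = 3330.7 kPa.
q_all = 3330.7 / 3.5 = 951.62 kPa.

q_all ≈ 952 kPa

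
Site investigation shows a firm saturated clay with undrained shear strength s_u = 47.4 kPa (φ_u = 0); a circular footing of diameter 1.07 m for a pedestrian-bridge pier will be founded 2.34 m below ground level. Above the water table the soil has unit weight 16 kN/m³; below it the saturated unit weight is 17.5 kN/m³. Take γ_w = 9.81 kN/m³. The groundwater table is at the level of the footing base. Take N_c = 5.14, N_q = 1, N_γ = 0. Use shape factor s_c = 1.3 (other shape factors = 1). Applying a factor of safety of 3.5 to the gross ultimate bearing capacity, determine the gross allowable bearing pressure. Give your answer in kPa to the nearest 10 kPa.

q_all ≈ 100 kPa

q = γ·D_f = 16 × 2.34 = 37.44 kPa.
c·N_c·s_c = 47.4 × 5.14 × 1.3 = 316.73 kPa
q·N_q = 37.44 × 1 = 37.44 kPa
q_ult = 316.73 + 37.44 = 354.17 kPa.
q_all = q_ult / FS = 354.17 / 3.5 = 101.19 kPa.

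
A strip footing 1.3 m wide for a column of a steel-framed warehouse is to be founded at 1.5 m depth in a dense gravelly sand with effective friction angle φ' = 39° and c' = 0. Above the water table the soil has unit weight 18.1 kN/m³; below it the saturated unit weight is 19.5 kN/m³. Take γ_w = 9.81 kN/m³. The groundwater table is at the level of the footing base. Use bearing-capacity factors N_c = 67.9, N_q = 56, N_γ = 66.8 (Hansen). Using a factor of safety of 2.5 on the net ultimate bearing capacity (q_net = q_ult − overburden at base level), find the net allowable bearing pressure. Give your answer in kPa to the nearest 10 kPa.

q_all(net) ≈ 770 kPa

Effective surcharge at the founding depth q = γ·D_f = 18.1 × 1.5 = 27.15 kPa.
The water table coincides with the base, so in the self-weight term γ → γ' = 9.69 kN/m³.
q_ult = q·N_q + 0.5·γ·B·N_γ
     = 27.15 × 56 + 0.5 × 9.69 × 1.3 × 66.8
     = 1520.4 + 420.74 = 1941.1 kPa.
q_net = 1941.1 − 27.15 = 1914 kPa.
q_all(net) = 1914 / 2.5 = 765.6 kPa.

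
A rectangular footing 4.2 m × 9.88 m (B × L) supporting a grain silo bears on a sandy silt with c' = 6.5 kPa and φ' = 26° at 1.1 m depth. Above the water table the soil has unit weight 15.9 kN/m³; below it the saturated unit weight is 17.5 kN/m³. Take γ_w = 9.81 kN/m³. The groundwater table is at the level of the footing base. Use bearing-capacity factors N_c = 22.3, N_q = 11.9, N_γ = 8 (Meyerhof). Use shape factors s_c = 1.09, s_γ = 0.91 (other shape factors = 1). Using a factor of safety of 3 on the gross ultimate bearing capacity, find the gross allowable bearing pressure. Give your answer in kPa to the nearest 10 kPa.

q_all ≈ 160 kPa

Effective surcharge at the founding depth q = γ·D_f = 15.9 × 1.1 = 17.49 kPa.
The water table coincides with the base, so in the self-weight term γ → γ' = 7.69 kN/m³.
q_ult = c·N_c·s_c + q·N_q + 0.5·γ·B·N_γ·s_γ
     = 6.5 × 22.3 × 1.09 + 17.49 × 11.9 + 0.5 × 7.69 × 4.2 × 8 × 0.91
     = 158 + 208.13 + 117.56 = 483.69 kPa.
q_all = 483.69 / 3 = 161.23 kPa.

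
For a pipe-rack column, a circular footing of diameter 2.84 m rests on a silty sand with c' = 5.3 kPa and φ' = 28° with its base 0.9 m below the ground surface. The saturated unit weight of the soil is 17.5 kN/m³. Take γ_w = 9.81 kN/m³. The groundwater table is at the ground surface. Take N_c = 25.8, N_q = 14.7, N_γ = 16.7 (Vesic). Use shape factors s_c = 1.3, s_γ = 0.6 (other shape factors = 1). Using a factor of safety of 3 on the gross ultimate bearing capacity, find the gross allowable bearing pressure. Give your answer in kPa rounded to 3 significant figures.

Water table at ground surface, so effective unit weight γ' = 17.5 − 9.81 = 7.69 kN/m³ is used throughout; overburden q = 7.69 × 0.9 = 6.921 kPa; the same γ' applies in the ½γBN_γ term.
Cohesion term c·N_c·s_c = 5.3 × 25.8 × 1.3 = 177.76 kPa; surcharge term q·N_q = 6.921 × 14.7 = 101.74 kPa; self-weight term 0.5·γ·B·N_γ·s_γ = 0.5 × 7.69 × 2.84 × 16.7 × 0.6 = 109.42 kPa.
q_ult = 177.76 + 101.74 + 109.42 = 388.92 kPa.
q_all = 388.92 / 3 = 129.64 kPa.

q_all ≈ 130 kPa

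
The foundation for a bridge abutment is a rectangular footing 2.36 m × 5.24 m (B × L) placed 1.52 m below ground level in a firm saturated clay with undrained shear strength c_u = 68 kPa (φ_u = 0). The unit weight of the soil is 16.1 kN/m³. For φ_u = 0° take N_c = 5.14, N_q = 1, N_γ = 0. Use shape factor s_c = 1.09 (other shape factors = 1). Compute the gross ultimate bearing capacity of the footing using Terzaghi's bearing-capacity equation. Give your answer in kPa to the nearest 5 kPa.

q_ult ≈ 405 kPa

Effective surcharge at the founding depth q = γ·D_f = 16.1 × 1.52 = 24.472 kPa.
q_ult = c·N_c·s_c + q·N_q
     = 68 × 5.14 × 1.09 + 24.472 × 1
     = 380.98 + 24.472 = 405.45 kPa.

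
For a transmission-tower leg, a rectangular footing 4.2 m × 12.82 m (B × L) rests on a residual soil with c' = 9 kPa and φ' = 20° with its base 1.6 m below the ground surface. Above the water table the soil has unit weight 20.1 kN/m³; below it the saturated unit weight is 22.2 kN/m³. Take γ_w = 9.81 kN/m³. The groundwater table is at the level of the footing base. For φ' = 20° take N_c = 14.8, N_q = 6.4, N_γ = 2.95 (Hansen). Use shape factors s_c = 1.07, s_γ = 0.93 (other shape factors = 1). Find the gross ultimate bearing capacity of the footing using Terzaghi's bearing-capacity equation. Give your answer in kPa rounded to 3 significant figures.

q_ult ≈ 420 kPa

Effective surcharge at the founding depth q = γ·D_f = 20.1 × 1.6 = 32.16 kPa.
The water table coincides with the base, so in the self-weight term γ → γ' = 12.39 kN/m³.
q_ult = c·N_c·s_c + q·N_q + 0.5·γ·B·N_γ·s_γ
     = 9 × 14.8 × 1.07 + 32.16 × 6.4 + 0.5 × 12.39 × 4.2 × 2.95 × 0.93
     = 142.52 + 205.82 + 71.383 = 419.73 kPa.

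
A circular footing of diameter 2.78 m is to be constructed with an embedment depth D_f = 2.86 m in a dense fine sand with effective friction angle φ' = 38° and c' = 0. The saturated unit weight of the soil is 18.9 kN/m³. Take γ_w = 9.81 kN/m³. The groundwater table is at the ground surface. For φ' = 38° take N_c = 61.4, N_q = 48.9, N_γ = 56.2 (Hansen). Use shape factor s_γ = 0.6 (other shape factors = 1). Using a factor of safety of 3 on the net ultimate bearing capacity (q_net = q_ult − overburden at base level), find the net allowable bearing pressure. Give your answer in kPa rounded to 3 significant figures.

q_all(net) ≈ 557 kPa

Water table at ground surface, so effective unit weight γ' = 18.9 − 9.81 = 9.09 kN/m³ is used throughout; overburden q = 9.09 × 2.86 = 25.997 kPa; the same γ' applies in the ½γBN_γ term.
Surcharge term q·N_q = 25.997 × 48.9 = 1271.3 kPa; self-weight term 0.5·γ·B·N_γ·s_γ = 0.5 × 9.09 × 2.78 × 56.2 × 0.6 = 426.06 kPa.
q_ult = 1271.3 + 426.06 = 1697.3 kPa.
q_net = 1697.3 − 25.997 = 1671.3 kPa.
q_all(net) = 1671.3 / 3 = 557.11 kPa.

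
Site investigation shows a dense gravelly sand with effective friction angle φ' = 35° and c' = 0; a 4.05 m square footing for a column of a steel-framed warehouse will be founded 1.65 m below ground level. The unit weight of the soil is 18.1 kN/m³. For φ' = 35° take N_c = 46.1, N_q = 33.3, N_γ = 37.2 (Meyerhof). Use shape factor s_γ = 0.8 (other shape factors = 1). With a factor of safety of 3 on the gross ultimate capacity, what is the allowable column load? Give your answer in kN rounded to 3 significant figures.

P_all ≈ 11400 kN

Effective surcharge at the founding depth q = γ·D_f = 18.1 × 1.65 = 29.865 kPa.
q_ult = q·N_q + 0.5·γ·B·N_γ·s_γ
     = 29.865 × 33.3 + 0.5 × 18.1 × 4.05 × 37.2 × 0.8
     = 994.5 + 1090.8 = 2085.3 kPa.
Gross allowable pressure q_all = 2085.3 / 3 = 695.09 kPa.
Footing area = 16.4025 m², so allowable column load = 695.09 × 16.4025 = 11401 kN.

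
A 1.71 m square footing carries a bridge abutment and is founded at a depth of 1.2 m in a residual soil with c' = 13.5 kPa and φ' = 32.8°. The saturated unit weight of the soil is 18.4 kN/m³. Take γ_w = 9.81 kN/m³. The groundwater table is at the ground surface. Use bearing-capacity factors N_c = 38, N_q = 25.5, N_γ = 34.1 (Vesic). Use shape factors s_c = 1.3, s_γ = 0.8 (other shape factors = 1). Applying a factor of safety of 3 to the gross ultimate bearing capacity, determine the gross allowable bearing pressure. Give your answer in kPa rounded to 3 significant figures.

γ' = 18.4 − 9.81 = 8.59 kN/m³ (submerged throughout). q = 8.59 × 1.2 = 10.308 kPa; the same γ' applies in the ½γBN_γ term.
c·N_c·s_c = 13.5 × 38 × 1.3 = 666.9 kPa
q·N_q = 10.308 × 25.5 = 262.85 kPa
0.5·γ·B·N_γ·s_γ = 0.5 × 8.59 × 1.71 × 34.1 × 0.8 = 200.36 kPa
q_ult = 666.9 + 262.85 + 200.36 = 1130.1 kPa.
q_all = q_ult / FS = 1130.1 / 3 = 376.7 kPa.

q_all ≈ 377 kPa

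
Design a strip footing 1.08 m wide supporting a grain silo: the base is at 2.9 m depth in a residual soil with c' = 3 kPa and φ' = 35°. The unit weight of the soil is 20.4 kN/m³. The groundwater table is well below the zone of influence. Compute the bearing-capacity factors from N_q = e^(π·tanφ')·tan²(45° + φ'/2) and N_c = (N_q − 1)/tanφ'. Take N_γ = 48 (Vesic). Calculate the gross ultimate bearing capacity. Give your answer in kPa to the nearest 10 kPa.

q_ult ≈ 2640 kPa

tan35° = 0.7002, so N_q = e^(π×0.7002)·tan²(62.5°) = 9.023 × 3.69 = 33.3.
N_c = (33.3 − 1)/tan35° = 46.12.
Overburden at base level: q = 20.4 × 2.9 = 59.16 kPa.
Cohesion term c·N_c = 3 × 46.124 = 138.37 kPa; surcharge term q·N_q = 59.16 × 33.296 = 1969.8 kPa; self-weight term 0.5·γ·B·N_γ = 0.5 × 20.4 × 1.08 × 48 = 528.77 kPa.
q_ult = 138.37 + 1969.8 + 528.77 = 2636.9 kPa.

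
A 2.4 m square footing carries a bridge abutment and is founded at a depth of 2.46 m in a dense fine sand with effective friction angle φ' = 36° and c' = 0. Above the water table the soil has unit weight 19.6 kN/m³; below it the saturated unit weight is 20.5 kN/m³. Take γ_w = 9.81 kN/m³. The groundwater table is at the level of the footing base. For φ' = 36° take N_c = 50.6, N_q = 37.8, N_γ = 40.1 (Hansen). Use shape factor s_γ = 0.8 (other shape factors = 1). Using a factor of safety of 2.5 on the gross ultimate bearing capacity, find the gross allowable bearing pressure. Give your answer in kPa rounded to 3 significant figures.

Overburden at base level: q = 19.6 × 2.46 = 48.216 kPa.
Below the base the soil is submerged, so the ½γBN_γ term uses γ' = 20.5 − 9.81 = 10.69 kN/m³.
Surcharge term q·N_q = 48.216 × 37.8 = 1822.6 kPa; self-weight term 0.5·γ·B·N_γ·s_γ = 0.5 × 10.69 × 2.4 × 40.1 × 0.8 = 411.52 kPa.
q_ult = 1822.6 + 411.52 = 2234.1 kPa.
q_all = 2234.1 / 2.5 = 893.63 kPa.

q_all ≈ 894 kPa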